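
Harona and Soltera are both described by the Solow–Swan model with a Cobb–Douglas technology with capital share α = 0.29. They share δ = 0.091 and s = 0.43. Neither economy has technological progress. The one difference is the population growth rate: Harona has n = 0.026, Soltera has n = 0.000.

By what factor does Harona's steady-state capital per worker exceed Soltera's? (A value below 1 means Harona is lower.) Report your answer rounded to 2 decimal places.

Steady-state k* = [s/(n + δ)]^(1/(1−α)), so the ratio is [ (s_H/(n + δ)_H) / (s_S/(n + δ)_S) ]^1.4085.
s_H/(n + δ)_H = 0.43/0.117 = 3.6752; s_S/(n + δ)_S = 0.43/0.091 = 4.7253.
Ratio = (3.6752/4.7253)^1.4085 = 0.7778^1.4085 ≈ 0.7019

ratio ≈ 0.70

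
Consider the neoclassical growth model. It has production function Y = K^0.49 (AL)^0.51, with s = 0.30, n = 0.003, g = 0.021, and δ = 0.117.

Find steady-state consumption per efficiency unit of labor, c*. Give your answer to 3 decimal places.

At the steady state, Δk = 0, so s·k^α = (n + g + δ)·k.
Rearranging, k^(1−α) = s / (n + g + δ).
k^0.51 = 0.30 / (0.003 + 0.021 + 0.117) = 0.30 / 0.141 = 2.1277
k* = 2.1277^(1/0.51) ≈ 4.3950
y* = (k*)^α = 4.3950^0.49 ≈ 2.0656
c* = (1 − s)·y* = (1 − 0.30) × 2.0656 ≈ 1.4459

c* = 1.446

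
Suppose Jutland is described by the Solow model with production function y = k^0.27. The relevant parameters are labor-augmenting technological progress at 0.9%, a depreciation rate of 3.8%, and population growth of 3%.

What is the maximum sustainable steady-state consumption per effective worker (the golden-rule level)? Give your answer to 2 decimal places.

c_gold ≈ 1.16

At the golden rule, f'(k) = n + g + δ, so α·k^(α−1) = n + g + δ and k_gold = (α/(n + g + δ))^(1/(1−α)).
k_gold = (0.27/0.077)^(1/0.73) = 3.5065^1.3699 ≈ 5.5773
c_gold = f(k_gold) − (n + g + δ)·k_gold = 1.5905 − 0.077×5.5773 ≈ 1.1610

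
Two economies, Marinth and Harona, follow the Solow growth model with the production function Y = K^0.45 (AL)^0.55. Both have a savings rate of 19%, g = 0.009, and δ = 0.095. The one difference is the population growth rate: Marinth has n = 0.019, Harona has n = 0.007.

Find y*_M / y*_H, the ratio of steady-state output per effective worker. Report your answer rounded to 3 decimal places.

Steady-state y* = [s/(n + g + δ)]^(α/(1−α)), so the ratio is [ (s_M/(n + g + δ)_M) / (s_H/(n + g + δ)_H) ]^0.8182.
s_M/(n + g + δ)_M = 0.19/0.123 = 1.5447; s_H/(n + g + δ)_H = 0.19/0.111 = 1.7117.
Ratio = (1.5447/1.7117)^0.8182 = 0.9024^0.8182 ≈ 0.9194

y*_M / y*_H ≈ 0.919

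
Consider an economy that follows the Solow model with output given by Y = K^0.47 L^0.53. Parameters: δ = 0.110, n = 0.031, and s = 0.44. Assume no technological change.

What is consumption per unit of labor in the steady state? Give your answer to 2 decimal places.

In steady state, investment equals break-even investment: s·k^α = (n + δ)·k.
Dividing both sides by k: k^(1−α) = s / (n + δ).
k^0.53 = 0.44 / (0.031 + 0.110) = 0.44 / 0.141 = 3.1206
k* = 3.1206^(1/0.53) ≈ 8.5610
y* = (k*)^α = 8.5610^0.47 ≈ 2.7434
c* = (1 − s)·y* = (1 − 0.44) × 2.7434 ≈ 1.5363

c* ≈ 1.54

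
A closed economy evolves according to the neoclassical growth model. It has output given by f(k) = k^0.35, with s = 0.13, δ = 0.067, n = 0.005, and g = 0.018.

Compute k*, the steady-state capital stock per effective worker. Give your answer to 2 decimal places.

Steady state requires s·f(k) = (n + g + δ)·k, i.e. s·k^α = (n + g + δ)·k.
Rearranging, k^(1−α) = s / (n + g + δ).
k^0.65 = 0.13 / (0.005 + 0.018 + 0.067) = 0.13 / 0.090 = 1.4444
k* = 1.4444^(1/0.65) ≈ 1.7607

k* ≈ 1.76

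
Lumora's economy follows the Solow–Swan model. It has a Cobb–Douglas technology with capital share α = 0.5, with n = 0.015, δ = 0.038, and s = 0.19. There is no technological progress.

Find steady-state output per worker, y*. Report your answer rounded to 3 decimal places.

y* ≈ 3.585

Steady state requires s·f(k) = (n + δ)·k, i.e. s·k^α = (n + δ)·k.
Rearranging, k^(1−α) = s / (n + δ).
k^0.5 = 0.19 / (0.015 + 0.038) = 0.19 / 0.053 = 3.5849
k* = 3.5849^(1/0.5) ≈ 12.8515
y* = (k*)^α = 12.8515^0.5 ≈ 3.5849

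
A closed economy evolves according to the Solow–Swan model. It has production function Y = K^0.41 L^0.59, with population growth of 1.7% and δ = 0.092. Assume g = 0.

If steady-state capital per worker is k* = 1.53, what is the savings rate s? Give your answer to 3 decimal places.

At the steady state, Δk = 0, so s·k^α = (n + δ)·k.
So s / (n + δ) = (k*)^(1−α) = 1.53^0.59 = 1.2852.
Therefore s = 1.2852 × (n + δ) = 1.2852 × 0.109 = 0.1401.

s ≈ 0.140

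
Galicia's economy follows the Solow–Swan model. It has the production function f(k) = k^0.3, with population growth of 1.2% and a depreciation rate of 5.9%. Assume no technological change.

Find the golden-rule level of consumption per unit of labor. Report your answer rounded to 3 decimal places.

At the golden rule, f'(k) = n + δ, so α·k^(α−1) = n + δ and k_gold = (α/(n + δ))^(1/(1−α)).
k_gold = (0.3/0.071)^(1/0.7) = 4.2254^1.4286 ≈ 7.8364
c_gold = f(k_gold) − (n + δ)·k_gold = 1.8545 − 0.071×7.8364 ≈ 1.2981

c_gold ≈ 1.298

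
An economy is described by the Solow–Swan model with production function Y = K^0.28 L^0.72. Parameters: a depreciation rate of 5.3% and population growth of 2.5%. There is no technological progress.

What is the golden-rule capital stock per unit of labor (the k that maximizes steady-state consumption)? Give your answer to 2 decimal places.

The golden rule sets f'(k) = n + δ, i.e. α·k^(α−1) = n + δ.
So k^(1−α) = α / (n + δ) = 0.28 / 0.078 = 3.5897.
k_gold = 3.5897^(1/0.72) ≈ 5.9008

k_gold ≈ 5.90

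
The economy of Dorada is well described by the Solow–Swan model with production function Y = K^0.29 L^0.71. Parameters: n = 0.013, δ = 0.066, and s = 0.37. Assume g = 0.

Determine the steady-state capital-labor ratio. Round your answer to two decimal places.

At the steady state, Δk = 0, so s·k^α = (n + δ)·k.
Rearranging, k^(1−α) = s / (n + δ).
k^0.71 = 0.37 / (0.013 + 0.066) = 0.37 / 0.079 = 4.6835
k* = 4.6835^(1/0.71) ≈ 8.7997

k* ≈ 8.80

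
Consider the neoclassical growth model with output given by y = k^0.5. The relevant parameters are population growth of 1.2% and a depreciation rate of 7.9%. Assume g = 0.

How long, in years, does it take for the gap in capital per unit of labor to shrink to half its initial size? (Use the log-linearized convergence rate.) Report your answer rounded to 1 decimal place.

t_½ ≈ 15.2 years

Near the steady state the convergence rate is λ = (1 − α)(n + δ).
λ = (1 − 0.5) × 0.091 = 0.5 × 0.091 = 0.0455
Half-life = ln 2 / λ = 0.6931 / 0.0455 ≈ 15.23 years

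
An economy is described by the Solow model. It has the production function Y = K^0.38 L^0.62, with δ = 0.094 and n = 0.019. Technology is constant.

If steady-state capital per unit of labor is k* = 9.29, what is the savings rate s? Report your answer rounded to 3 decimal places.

s ≈ 0.450

At the steady state, Δk = 0, so s·k^α = (n + δ)·k.
So s / (n + δ) = (k*)^(1−α) = 9.29^0.62 = 3.9826.
Therefore s = 3.9826 × (n + δ) = 3.9826 × 0.113 = 0.4500.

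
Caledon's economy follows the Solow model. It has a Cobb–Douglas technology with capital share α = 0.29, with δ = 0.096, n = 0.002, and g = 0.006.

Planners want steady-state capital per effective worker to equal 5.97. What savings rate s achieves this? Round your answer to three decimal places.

At the steady state, Δk = 0, so s·k^α = (n + g + δ)·k.
So s / (n + g + δ) = (k*)^(1−α) = 5.97^0.71 = 3.5558.
Therefore s = 3.5558 × (n + g + δ) = 3.5558 × 0.104 = 0.3698.

s ≈ 0.370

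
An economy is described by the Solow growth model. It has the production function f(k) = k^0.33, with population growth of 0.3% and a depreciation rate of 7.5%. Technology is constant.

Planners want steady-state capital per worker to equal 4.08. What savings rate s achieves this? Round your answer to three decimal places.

s ≈ 0.200

In steady state, investment equals break-even investment: s·k^α = (n + δ)·k.
So s / (n + δ) = (k*)^(1−α) = 4.08^0.67 = 2.5653.
Therefore s = 2.5653 × (n + δ) = 2.5653 × 0.078 = 0.2001.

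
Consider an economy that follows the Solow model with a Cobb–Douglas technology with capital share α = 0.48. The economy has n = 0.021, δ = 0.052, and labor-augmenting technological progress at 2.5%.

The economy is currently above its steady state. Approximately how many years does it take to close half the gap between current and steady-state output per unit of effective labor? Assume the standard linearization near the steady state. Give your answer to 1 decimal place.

Near the steady state the convergence rate is λ = (1 − α)(n + g + δ).
λ = (1 − 0.48) × 0.098 = 0.52 × 0.098 = 0.05096
Half-life = ln 2 / λ = 0.6931 / 0.05096 ≈ 13.60 years

about 13.6 years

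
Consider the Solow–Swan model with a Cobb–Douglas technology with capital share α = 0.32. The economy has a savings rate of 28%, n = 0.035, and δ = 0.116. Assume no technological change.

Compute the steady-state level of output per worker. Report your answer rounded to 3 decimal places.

y* = 1.337

In steady state, investment equals break-even investment: s·k^α = (n + δ)·k.
Dividing both sides by k: k^(1−α) = s / (n + δ).
k^0.68 = 0.28 / (0.035 + 0.116) = 0.28 / 0.151 = 1.8543
k* = 1.8543^(1/0.68) ≈ 2.4796
y* = (k*)^α = 2.4796^0.32 ≈ 1.3372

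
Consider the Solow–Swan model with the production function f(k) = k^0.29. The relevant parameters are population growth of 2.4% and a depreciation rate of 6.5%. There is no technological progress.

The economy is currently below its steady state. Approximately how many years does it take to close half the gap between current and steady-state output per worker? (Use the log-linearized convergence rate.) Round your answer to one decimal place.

Near the steady state the convergence rate is λ = (1 − α)(n + δ).
λ = (1 − 0.29) × 0.089 = 0.71 × 0.089 = 0.06319
Half-life = ln 2 / λ = 0.6931 / 0.06319 ≈ 10.97 years

t_½ ≈ 11.0 years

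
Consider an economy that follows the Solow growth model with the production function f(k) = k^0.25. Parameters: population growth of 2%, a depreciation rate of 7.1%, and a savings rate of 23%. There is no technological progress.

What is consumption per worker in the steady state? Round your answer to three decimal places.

c* = 1.049

In steady state, investment equals break-even investment: s·k^α = (n + δ)·k.
Dividing both sides by k: k^(1−α) = s / (n + δ).
k^0.75 = 0.23 / (0.020 + 0.071) = 0.23 / 0.091 = 2.5275
k* = 2.5275^(1/0.75) ≈ 3.4429
y* = (k*)^α = 3.4429^0.25 ≈ 1.3622
c* = (1 − s)·y* = (1 − 0.23) × 1.3622 ≈ 1.0489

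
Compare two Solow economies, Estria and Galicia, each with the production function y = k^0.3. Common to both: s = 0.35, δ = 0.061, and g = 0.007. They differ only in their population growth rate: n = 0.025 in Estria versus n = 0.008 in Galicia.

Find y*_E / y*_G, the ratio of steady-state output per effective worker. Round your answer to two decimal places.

Steady-state y* = [s/(n + g + δ)]^(α/(1−α)), so the ratio is [ (s_E/(n + g + δ)_E) / (s_G/(n + g + δ)_G) ]^0.4286.
s_E/(n + g + δ)_E = 0.35/0.093 = 3.7634; s_G/(n + g + δ)_G = 0.35/0.076 = 4.6053.
Ratio = (3.7634/4.6053)^0.4286 = 0.8172^0.4286 ≈ 0.9171

ratio ≈ 0.92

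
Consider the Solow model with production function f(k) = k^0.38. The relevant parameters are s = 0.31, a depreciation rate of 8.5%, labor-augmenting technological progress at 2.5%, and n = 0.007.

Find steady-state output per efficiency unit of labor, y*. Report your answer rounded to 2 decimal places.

Steady state requires s·f(k) = (n + g + δ)·k, i.e. s·k^α = (n + g + δ)·k.
Dividing both sides by k: k^(1−α) = s / (n + g + δ).
k^0.62 = 0.31 / (0.007 + 0.025 + 0.085) = 0.31 / 0.117 = 2.6496
k* = 2.6496^(1/0.62) ≈ 4.8145
y* = (k*)^α = 4.8145^0.38 ≈ 1.8171

y* ≈ 1.82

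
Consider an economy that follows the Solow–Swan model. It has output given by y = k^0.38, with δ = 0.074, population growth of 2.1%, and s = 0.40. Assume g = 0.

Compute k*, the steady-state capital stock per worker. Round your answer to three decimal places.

k* ≈ 10.162

Steady state requires s·f(k) = (n + δ)·k, i.e. s·k^α = (n + δ)·k.
Dividing both sides by k: k^(1−α) = s / (n + δ).
k^0.62 = 0.40 / (0.021 + 0.074) = 0.40 / 0.095 = 4.2105
k* = 4.2105^(1/0.62) ≈ 10.1622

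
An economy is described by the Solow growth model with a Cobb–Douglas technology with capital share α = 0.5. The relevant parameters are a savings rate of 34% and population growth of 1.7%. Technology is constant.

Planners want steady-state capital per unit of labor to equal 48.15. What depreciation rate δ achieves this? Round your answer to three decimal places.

In steady state, investment equals break-even investment: s·k^α = (n + δ)·k.
So s / (n + δ) = (k*)^(1−α) = 48.15^0.5 = 6.9390.
Therefore n + δ = s / 6.9390 = 0.34 / 6.9390 = 0.0490, so δ = 0.0490 − 0.017 = 0.0320.

δ ≈ 0.032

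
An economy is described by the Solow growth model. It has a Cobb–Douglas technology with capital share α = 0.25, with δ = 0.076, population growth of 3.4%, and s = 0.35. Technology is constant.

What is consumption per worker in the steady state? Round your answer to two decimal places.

c* = 0.96

At the steady state, Δk = 0, so s·k^α = (n + δ)·k.
Dividing both sides by k: k^(1−α) = s / (n + δ).
k^0.75 = 0.35 / (0.034 + 0.076) = 0.35 / 0.110 = 3.1818
k* = 3.1818^(1/0.75) ≈ 4.6798
y* = (k*)^α = 4.6798^0.25 ≈ 1.4708
c* = (1 − s)·y* = (1 − 0.35) × 1.4708 ≈ 0.9560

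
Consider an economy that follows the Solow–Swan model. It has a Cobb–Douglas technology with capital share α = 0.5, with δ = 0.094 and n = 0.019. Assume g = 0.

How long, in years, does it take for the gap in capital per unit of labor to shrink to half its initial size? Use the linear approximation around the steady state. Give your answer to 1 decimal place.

Near the steady state the convergence rate is λ = (1 − α)(n + δ).
λ = (1 − 0.5) × 0.113 = 0.5 × 0.113 = 0.0565
Half-life = ln 2 / λ = 0.6931 / 0.0565 ≈ 12.27 years

t_½ ≈ 12.3 years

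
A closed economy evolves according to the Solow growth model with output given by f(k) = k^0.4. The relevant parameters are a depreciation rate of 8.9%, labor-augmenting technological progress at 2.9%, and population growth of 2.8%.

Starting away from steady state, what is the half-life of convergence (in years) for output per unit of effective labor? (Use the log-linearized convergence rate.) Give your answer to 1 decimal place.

Near the steady state the convergence rate is λ = (1 − α)(n + g + δ).
λ = (1 − 0.4) × 0.146 = 0.6 × 0.146 = 0.0876
Half-life = ln 2 / λ = 0.6931 / 0.0876 ≈ 7.91 years

about 7.9 years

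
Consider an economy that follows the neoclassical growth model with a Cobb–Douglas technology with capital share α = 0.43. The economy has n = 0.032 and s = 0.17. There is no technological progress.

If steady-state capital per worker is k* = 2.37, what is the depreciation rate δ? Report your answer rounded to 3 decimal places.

δ ≈ 0.072

Steady state requires s·f(k) = (n + δ)·k, i.e. s·k^α = (n + δ)·k.
So s / (n + δ) = (k*)^(1−α) = 2.37^0.57 = 1.6353.
Therefore n + δ = s / 1.6353 = 0.17 / 1.6353 = 0.1040, so δ = 0.1040 − 0.032 = 0.0720.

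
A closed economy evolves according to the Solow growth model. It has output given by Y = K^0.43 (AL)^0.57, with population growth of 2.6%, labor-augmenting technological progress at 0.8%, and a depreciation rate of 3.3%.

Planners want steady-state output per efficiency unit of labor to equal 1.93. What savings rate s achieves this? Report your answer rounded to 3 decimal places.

s ≈ 0.160

In steady state, investment equals break-even investment: s·k^α = (n + g + δ)·k.
Since y* = [s/(n + g + δ)]^(α/(1−α)), we have s/(n + g + δ) = (y*)^((1−α)/α) = 1.93^1.3256 = 2.3908.
Therefore s = 2.3908 × (n + g + δ) = 2.3908 × 0.067 = 0.1602.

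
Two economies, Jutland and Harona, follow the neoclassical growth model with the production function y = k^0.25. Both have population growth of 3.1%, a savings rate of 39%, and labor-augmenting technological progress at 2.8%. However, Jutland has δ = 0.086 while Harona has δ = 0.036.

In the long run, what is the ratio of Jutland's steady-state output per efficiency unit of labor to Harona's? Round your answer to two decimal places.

ratio ≈ 0.87

Steady-state y* = [s/(n + g + δ)]^(α/(1−α)), so the ratio is [ (s_J/(n + g + δ)_J) / (s_H/(n + g + δ)_H) ]^0.3333.
s_J/(n + g + δ)_J = 0.39/0.145 = 2.6897; s_H/(n + g + δ)_H = 0.39/0.095 = 4.1053.
Ratio = (2.6897/4.1053)^0.3333 = 0.6552^0.3333 ≈ 0.8686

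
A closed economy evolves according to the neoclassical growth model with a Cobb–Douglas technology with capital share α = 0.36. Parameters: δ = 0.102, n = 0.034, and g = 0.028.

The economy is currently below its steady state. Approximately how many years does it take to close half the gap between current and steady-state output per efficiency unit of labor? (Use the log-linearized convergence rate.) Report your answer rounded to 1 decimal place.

about 6.6 years

Near the steady state the convergence rate is λ = (1 − α)(n + g + δ).
λ = (1 − 0.36) × 0.164 = 0.64 × 0.164 = 0.10496
Half-life = ln 2 / λ = 0.6931 / 0.10496 ≈ 6.60 years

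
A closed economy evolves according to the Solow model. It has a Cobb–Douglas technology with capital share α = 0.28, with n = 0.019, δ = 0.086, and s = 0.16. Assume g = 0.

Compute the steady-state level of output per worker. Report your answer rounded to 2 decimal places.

y* = 1.18

In steady state, investment equals break-even investment: s·k^α = (n + δ)·k.
Dividing both sides by k: k^(1−α) = s / (n + δ).
k^0.72 = 0.16 / (0.019 + 0.086) = 0.16 / 0.105 = 1.5238
k* = 1.5238^(1/0.72) ≈ 1.7950
y* = (k*)^α = 1.7950^0.28 ≈ 1.1780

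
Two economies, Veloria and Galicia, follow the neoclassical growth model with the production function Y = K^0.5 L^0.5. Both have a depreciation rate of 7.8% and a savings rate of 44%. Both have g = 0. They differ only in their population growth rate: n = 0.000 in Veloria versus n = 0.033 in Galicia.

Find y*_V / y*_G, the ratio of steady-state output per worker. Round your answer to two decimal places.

ratio ≈ 1.42

Steady-state y* = [s/(n + δ)]^(α/(1−α)), so the ratio is [ (s_V/(n + δ)_V) / (s_G/(n + δ)_G) ]^1.
s_V/(n + δ)_V = 0.44/0.078 = 5.6410; s_G/(n + δ)_G = 0.44/0.111 = 3.9640.
Ratio = (5.6410/3.9640)^1 = 1.4231^1 ≈ 1.4231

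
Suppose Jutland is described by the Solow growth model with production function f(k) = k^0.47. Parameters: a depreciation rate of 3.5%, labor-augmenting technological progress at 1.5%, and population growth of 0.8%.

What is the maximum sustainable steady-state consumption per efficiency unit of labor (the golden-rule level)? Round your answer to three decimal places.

At the golden rule, f'(k) = n + g + δ, so α·k^(α−1) = n + g + δ and k_gold = (α/(n + g + δ))^(1/(1−α)).
k_gold = (0.47/0.058)^(1/0.53) = 8.1034^1.8868 ≈ 51.8171
c_gold = f(k_gold) − (n + g + δ)·k_gold = 6.3944 − 0.058×51.8171 ≈ 3.3890

c_gold ≈ 3.389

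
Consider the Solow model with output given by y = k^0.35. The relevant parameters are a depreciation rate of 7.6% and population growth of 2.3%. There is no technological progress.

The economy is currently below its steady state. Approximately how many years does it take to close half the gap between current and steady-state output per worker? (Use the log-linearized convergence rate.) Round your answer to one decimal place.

t_½ ≈ 10.8 years

Near the steady state the convergence rate is λ = (1 − α)(n + δ).
λ = (1 − 0.35) × 0.099 = 0.65 × 0.099 = 0.06435
Half-life = ln 2 / λ = 0.6931 / 0.06435 ≈ 10.77 years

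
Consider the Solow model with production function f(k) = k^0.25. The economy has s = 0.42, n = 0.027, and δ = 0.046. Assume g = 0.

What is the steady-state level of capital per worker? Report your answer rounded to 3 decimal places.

At the steady state, Δk = 0, so s·k^α = (n + δ)·k.
Dividing both sides by k: k^(1−α) = s / (n + δ).
k^0.75 = 0.42 / (0.027 + 0.046) = 0.42 / 0.073 = 5.7534
k* = 5.7534^(1/0.75) ≈ 10.3094

k* = 10.309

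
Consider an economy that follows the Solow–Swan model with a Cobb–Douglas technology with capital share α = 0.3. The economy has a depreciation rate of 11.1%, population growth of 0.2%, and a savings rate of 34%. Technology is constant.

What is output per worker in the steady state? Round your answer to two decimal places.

In steady state, investment equals break-even investment: s·k^α = (n + δ)·k.
Rearranging, k^(1−α) = s / (n + δ).
k^0.7 = 0.34 / (0.002 + 0.111) = 0.34 / 0.113 = 3.0088
k* = 3.0088^(1/0.7) ≈ 4.8241
y* = (k*)^α = 4.8241^0.3 ≈ 1.6033

y* = 1.60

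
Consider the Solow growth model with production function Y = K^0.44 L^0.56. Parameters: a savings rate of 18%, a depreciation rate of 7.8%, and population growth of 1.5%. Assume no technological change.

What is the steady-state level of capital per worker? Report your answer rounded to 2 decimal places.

Steady state requires s·f(k) = (n + δ)·k, i.e. s·k^α = (n + δ)·k.
Dividing both sides by k: k^(1−α) = s / (n + δ).
k^0.56 = 0.18 / (0.015 + 0.078) = 0.18 / 0.093 = 1.9355
k* = 1.9355^(1/0.56) ≈ 3.2519

k* ≈ 3.25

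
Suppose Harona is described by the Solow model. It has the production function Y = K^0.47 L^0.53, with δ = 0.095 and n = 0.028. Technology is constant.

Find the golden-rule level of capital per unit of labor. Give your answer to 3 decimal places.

The golden rule sets f'(k) = n + δ, i.e. α·k^(α−1) = n + δ.
So k^(1−α) = α / (n + δ) = 0.47 / 0.123 = 3.8211.
k_gold = 3.8211^(1/0.53) ≈ 12.5449

k_gold ≈ 12.545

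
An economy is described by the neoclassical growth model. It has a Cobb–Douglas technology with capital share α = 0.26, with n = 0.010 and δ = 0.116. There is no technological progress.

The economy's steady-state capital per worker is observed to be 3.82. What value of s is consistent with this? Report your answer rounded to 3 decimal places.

s ≈ 0.340

At the steady state, Δk = 0, so s·k^α = (n + δ)·k.
So s / (n + δ) = (k*)^(1−α) = 3.82^0.74 = 2.6960.
Therefore s = 2.6960 × (n + δ) = 2.6960 × 0.126 = 0.3397.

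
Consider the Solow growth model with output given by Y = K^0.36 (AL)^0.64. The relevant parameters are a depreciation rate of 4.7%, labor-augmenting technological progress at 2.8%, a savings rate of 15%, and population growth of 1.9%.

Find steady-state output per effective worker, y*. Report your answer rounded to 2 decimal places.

In steady state, investment equals break-even investment: s·k^α = (n + g + δ)·k.
Rearranging, k^(1−α) = s / (n + g + δ).
k^0.64 = 0.15 / (0.019 + 0.028 + 0.047) = 0.15 / 0.094 = 1.5957
k* = 1.5957^(1/0.64) ≈ 2.0754
y* = (k*)^α = 2.0754^0.36 ≈ 1.3006

y* = 1.30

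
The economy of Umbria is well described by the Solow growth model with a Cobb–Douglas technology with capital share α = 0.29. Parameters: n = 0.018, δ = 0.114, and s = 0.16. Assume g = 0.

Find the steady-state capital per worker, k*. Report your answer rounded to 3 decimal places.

In steady state, investment equals break-even investment: s·k^α = (n + δ)·k.
Rearranging, k^(1−α) = s / (n + δ).
k^0.71 = 0.16 / (0.018 + 0.114) = 0.16 / 0.132 = 1.2121
k* = 1.2121^(1/0.71) ≈ 1.3112

k* ≈ 1.311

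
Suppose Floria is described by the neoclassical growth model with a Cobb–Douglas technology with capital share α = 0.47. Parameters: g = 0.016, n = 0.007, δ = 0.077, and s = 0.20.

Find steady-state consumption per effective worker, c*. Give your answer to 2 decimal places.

c* = 1.48

Steady state requires s·f(k) = (n + g + δ)·k, i.e. s·k^α = (n + g + δ)·k.
Rearranging, k^(1−α) = s / (n + g + δ).
k^0.53 = 0.20 / (0.007 + 0.016 + 0.077) = 0.20 / 0.100 = 2.0000
k* = 2.0000^(1/0.53) ≈ 3.6981
y* = (k*)^α = 3.6981^0.47 ≈ 1.8491
c* = (1 − s)·y* = (1 − 0.20) × 1.8491 ≈ 1.4793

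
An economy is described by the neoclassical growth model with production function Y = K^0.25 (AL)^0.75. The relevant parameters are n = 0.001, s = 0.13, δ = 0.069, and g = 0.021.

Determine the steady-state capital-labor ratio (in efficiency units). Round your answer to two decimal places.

k* = 1.61

In steady state, investment equals break-even investment: s·k^α = (n + g + δ)·k.
Rearranging, k^(1−α) = s / (n + g + δ).
k^0.75 = 0.13 / (0.001 + 0.021 + 0.069) = 0.13 / 0.091 = 1.4286
k* = 1.4286^(1/0.75) ≈ 1.6090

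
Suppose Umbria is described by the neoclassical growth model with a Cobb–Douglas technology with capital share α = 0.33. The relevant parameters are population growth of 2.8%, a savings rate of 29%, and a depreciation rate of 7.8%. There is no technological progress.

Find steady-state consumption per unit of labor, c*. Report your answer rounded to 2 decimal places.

c* ≈ 1.17

In steady state, investment equals break-even investment: s·k^α = (n + δ)·k.
Dividing both sides by k: k^(1−α) = s / (n + δ).
k^0.67 = 0.29 / (0.028 + 0.078) = 0.29 / 0.106 = 2.7358
k* = 2.7358^(1/0.67) ≈ 4.4912
y* = (k*)^α = 4.4912^0.33 ≈ 1.6416
c* = (1 − s)·y* = (1 − 0.29) × 1.6416 ≈ 1.1655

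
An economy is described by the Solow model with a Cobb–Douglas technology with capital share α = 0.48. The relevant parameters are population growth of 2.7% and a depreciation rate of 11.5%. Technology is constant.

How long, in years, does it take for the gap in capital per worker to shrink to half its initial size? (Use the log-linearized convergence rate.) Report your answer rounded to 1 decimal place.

about 9.4 years

Near the steady state the convergence rate is λ = (1 − α)(n + δ).
λ = (1 − 0.48) × 0.142 = 0.52 × 0.142 = 0.07384
Half-life = ln 2 / λ = 0.6931 / 0.07384 ≈ 9.39 years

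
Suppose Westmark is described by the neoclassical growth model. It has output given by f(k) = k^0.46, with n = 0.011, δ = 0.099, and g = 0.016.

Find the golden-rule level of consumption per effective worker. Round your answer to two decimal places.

c_gold ≈ 1.63

At the golden rule, f'(k) = n + g + δ, so α·k^(α−1) = n + g + δ and k_gold = (α/(n + g + δ))^(1/(1−α)).
k_gold = (0.46/0.126)^(1/0.54) = 3.6508^1.8519 ≈ 11.0024
c_gold = f(k_gold) − (n + g + δ)·k_gold = 3.0136 − 0.126×11.0024 ≈ 1.6273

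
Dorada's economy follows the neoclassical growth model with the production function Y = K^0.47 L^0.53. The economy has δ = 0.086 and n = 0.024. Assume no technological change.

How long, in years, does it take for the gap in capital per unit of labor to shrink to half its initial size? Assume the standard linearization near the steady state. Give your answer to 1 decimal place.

Near the steady state the convergence rate is λ = (1 − α)(n + δ).
λ = (1 − 0.47) × 0.110 = 0.53 × 0.110 = 0.0583
Half-life = ln 2 / λ = 0.6931 / 0.0583 ≈ 11.89 years

t_½ ≈ 11.9 years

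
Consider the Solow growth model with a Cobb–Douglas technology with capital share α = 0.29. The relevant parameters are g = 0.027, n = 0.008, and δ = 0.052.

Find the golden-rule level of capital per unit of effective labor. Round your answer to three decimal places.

k_gold ≈ 5.451

The golden rule sets f'(k) = n + g + δ, i.e. α·k^(α−1) = n + g + δ.
So k^(1−α) = α / (n + g + δ) = 0.29 / 0.087 = 3.3333.
k_gold = 3.3333^(1/0.71) ≈ 5.4506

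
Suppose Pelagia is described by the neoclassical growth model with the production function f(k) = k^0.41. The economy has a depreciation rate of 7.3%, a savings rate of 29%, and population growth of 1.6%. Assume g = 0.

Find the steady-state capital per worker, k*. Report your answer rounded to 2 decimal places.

Steady state requires s·f(k) = (n + δ)·k, i.e. s·k^α = (n + δ)·k.
Dividing both sides by k: k^(1−α) = s / (n + δ).
k^0.59 = 0.29 / (0.016 + 0.073) = 0.29 / 0.089 = 3.2584
k* = 3.2584^(1/0.59) ≈ 7.4046

k* = 7.40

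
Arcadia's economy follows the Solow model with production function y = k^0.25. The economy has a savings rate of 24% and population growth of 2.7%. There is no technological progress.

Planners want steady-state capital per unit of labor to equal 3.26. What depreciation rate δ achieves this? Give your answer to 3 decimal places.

δ ≈ 0.072

In steady state, investment equals break-even investment: s·k^α = (n + δ)·k.
So s / (n + δ) = (k*)^(1−α) = 3.26^0.75 = 2.4261.
Therefore n + δ = s / 2.4261 = 0.24 / 2.4261 = 0.0989, so δ = 0.0989 − 0.027 = 0.0719.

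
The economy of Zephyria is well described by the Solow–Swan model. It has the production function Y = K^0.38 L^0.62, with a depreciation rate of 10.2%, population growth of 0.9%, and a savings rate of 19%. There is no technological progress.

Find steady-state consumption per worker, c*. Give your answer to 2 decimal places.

In steady state, investment equals break-even investment: s·k^α = (n + δ)·k.
Dividing both sides by k: k^(1−α) = s / (n + δ).
k^0.62 = 0.19 / (0.009 + 0.102) = 0.19 / 0.111 = 1.7117
k* = 1.7117^(1/0.62) ≈ 2.3796
y* = (k*)^α = 2.3796^0.38 ≈ 1.3902
c* = (1 − s)·y* = (1 − 0.19) × 1.3902 ≈ 1.1261

c* = 1.13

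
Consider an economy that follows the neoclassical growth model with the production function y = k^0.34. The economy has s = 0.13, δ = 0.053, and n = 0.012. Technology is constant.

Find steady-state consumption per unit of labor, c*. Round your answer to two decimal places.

At the steady state, Δk = 0, so s·k^α = (n + δ)·k.
Rearranging, k^(1−α) = s / (n + δ).
k^0.66 = 0.13 / (0.012 + 0.053) = 0.13 / 0.065 = 2.0000
k* = 2.0000^(1/0.66) ≈ 2.8583
y* = (k*)^α = 2.8583^0.34 ≈ 1.4291
c* = (1 − s)·y* = (1 − 0.13) × 1.4291 ≈ 1.2433

c* = 1.24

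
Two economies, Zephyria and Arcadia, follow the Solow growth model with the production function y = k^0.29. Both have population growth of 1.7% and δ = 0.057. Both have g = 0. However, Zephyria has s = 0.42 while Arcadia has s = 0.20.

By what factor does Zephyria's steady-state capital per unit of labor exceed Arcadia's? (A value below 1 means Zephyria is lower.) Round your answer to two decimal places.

Steady-state k* = [s/(n + δ)]^(1/(1−α)), so the ratio is [ (s_Z/(n + δ)_Z) / (s_A/(n + δ)_A) ]^1.4085.
s_Z/(n + δ)_Z = 0.42/0.074 = 5.6757; s_A/(n + δ)_A = 0.20/0.074 = 2.7027.
Ratio = (5.6757/2.7027)^1.4085 = 2.1000^1.4085 ≈ 2.8435

k*_Z / k*_A ≈ 2.84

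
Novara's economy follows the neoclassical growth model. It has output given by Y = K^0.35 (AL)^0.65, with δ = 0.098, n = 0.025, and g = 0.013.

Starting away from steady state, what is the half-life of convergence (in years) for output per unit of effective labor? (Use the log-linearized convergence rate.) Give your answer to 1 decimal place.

Near the steady state the convergence rate is λ = (1 − α)(n + g + δ).
λ = (1 − 0.35) × 0.136 = 0.65 × 0.136 = 0.0884
Half-life = ln 2 / λ = 0.6931 / 0.0884 ≈ 7.84 years

about 7.8 years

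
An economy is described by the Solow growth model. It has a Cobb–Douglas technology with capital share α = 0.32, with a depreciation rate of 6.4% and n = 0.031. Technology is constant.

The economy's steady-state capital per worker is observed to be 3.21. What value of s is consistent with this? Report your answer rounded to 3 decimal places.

s ≈ 0.210

Steady state requires s·f(k) = (n + δ)·k, i.e. s·k^α = (n + δ)·k.
So s / (n + δ) = (k*)^(1−α) = 3.21^0.68 = 2.2102.
Therefore s = 2.2102 × (n + δ) = 2.2102 × 0.095 = 0.2100.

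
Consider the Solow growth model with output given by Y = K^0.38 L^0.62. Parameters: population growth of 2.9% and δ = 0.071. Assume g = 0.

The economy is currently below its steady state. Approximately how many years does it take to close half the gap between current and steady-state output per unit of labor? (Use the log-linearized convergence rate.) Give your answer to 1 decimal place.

about 11.2 years

Near the steady state the convergence rate is λ = (1 − α)(n + δ).
λ = (1 − 0.38) × 0.100 = 0.62 × 0.100 = 0.0620
Half-life = ln 2 / λ = 0.6931 / 0.0620 ≈ 11.18 years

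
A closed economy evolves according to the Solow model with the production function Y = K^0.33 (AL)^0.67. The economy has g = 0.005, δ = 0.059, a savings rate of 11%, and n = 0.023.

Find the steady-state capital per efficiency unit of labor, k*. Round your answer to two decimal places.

k* = 1.42

In steady state, investment equals break-even investment: s·k^α = (n + g + δ)·k.
Rearranging, k^(1−α) = s / (n + g + δ).
k^0.67 = 0.11 / (0.023 + 0.005 + 0.059) = 0.11 / 0.087 = 1.2644
k* = 1.2644^(1/0.67) ≈ 1.4193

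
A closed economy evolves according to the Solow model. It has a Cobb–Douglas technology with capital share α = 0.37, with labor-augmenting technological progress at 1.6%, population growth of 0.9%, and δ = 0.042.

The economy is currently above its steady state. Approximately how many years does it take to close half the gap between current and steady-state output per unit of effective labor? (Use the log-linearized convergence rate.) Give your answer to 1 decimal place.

t_½ ≈ 16.4 years

Near the steady state the convergence rate is λ = (1 − α)(n + g + δ).
λ = (1 − 0.37) × 0.067 = 0.63 × 0.067 = 0.04221
Half-life = ln 2 / λ = 0.6931 / 0.04221 ≈ 16.42 years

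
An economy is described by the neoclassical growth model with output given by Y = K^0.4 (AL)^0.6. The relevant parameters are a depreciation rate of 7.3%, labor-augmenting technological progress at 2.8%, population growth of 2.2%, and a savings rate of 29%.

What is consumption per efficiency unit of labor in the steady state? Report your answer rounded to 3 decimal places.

At the steady state, Δk = 0, so s·k^α = (n + g + δ)·k.
Rearranging, k^(1−α) = s / (n + g + δ).
k^0.6 = 0.29 / (0.022 + 0.028 + 0.073) = 0.29 / 0.123 = 2.3577
k* = 2.3577^(1/0.6) ≈ 4.1765
y* = (k*)^α = 4.1765^0.4 ≈ 1.7714
c* = (1 − s)·y* = (1 − 0.29) × 1.7714 ≈ 1.2577

c* ≈ 1.258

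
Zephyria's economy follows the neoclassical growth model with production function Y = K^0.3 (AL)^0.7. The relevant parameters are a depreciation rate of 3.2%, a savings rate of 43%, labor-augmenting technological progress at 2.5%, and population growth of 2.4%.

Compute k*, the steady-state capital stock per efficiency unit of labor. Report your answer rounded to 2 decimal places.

In steady state, investment equals break-even investment: s·k^α = (n + g + δ)·k.
Rearranging, k^(1−α) = s / (n + g + δ).
k^0.7 = 0.43 / (0.024 + 0.025 + 0.032) = 0.43 / 0.081 = 5.3086
k* = 5.3086^(1/0.7) ≈ 10.8564

k* = 10.86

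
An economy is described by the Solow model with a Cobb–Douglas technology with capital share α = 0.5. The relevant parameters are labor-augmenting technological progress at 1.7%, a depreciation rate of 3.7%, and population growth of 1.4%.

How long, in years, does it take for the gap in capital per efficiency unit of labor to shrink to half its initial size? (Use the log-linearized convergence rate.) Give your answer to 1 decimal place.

about 20.4 years

Near the steady state the convergence rate is λ = (1 − α)(n + g + δ).
λ = (1 − 0.5) × 0.068 = 0.5 × 0.068 = 0.0340
Half-life = ln 2 / λ = 0.6931 / 0.0340 ≈ 20.39 years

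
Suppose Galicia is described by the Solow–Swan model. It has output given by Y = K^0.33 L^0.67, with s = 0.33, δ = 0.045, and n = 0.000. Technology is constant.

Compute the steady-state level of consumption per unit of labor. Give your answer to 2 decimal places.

Steady state requires s·f(k) = (n + δ)·k, i.e. s·k^α = (n + δ)·k.
Dividing both sides by k: k^(1−α) = s / (n + δ).
k^0.67 = 0.33 / (0.000 + 0.045) = 0.33 / 0.045 = 7.3333
k* = 7.3333^(1/0.67) ≈ 19.5655
y* = (k*)^α = 19.5655^0.33 ≈ 2.6680
c* = (1 − s)·y* = (1 − 0.33) × 2.6680 ≈ 1.7876

c* ≈ 1.79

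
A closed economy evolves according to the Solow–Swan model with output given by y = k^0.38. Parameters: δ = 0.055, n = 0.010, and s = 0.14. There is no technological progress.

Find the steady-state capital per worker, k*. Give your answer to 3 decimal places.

k* = 3.447

In steady state, investment equals break-even investment: s·k^α = (n + δ)·k.
Rearranging, k^(1−α) = s / (n + δ).
k^0.62 = 0.14 / (0.010 + 0.055) = 0.14 / 0.065 = 2.1538
k* = 2.1538^(1/0.62) ≈ 3.4469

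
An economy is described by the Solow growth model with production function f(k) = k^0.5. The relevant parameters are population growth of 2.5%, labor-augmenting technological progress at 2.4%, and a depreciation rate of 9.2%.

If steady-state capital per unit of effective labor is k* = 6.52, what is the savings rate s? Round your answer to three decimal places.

s ≈ 0.360

At the steady state, Δk = 0, so s·k^α = (n + g + δ)·k.
So s / (n + g + δ) = (k*)^(1−α) = 6.52^0.5 = 2.5534.
Therefore s = 2.5534 × (n + g + δ) = 2.5534 × 0.141 = 0.3600.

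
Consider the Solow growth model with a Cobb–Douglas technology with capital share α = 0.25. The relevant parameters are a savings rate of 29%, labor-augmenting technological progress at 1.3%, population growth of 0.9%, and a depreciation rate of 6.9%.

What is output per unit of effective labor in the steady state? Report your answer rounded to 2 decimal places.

y* = 1.47

In steady state, investment equals break-even investment: s·k^α = (n + g + δ)·k.
Dividing both sides by k: k^(1−α) = s / (n + g + δ).
k^0.75 = 0.29 / (0.009 + 0.013 + 0.069) = 0.29 / 0.091 = 3.1868
k* = 3.1868^(1/0.75) ≈ 4.6896
y* = (k*)^α = 4.6896^0.25 ≈ 1.4716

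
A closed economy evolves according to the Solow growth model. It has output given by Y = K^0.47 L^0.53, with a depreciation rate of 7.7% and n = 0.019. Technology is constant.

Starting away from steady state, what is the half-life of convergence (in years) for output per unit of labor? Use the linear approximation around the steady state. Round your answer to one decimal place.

Near the steady state the convergence rate is λ = (1 − α)(n + δ).
λ = (1 − 0.47) × 0.096 = 0.53 × 0.096 = 0.05088
Half-life = ln 2 / λ = 0.6931 / 0.05088 ≈ 13.62 years

about 13.6 years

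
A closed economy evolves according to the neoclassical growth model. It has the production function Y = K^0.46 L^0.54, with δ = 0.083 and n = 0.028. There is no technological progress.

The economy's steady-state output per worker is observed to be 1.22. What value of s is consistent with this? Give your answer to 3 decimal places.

At the steady state, Δk = 0, so s·k^α = (n + δ)·k.
Since y* = [s/(n + δ)]^(α/(1−α)), we have s/(n + δ) = (y*)^((1−α)/α) = 1.22^1.1739 = 1.2629.
Therefore s = 1.2629 × (n + δ) = 1.2629 × 0.111 = 0.1402.

s ≈ 0.140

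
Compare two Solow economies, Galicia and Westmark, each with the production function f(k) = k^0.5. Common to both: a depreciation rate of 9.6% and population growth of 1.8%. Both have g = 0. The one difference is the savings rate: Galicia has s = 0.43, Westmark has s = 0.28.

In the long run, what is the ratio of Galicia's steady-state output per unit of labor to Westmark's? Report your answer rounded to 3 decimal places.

Steady-state y* = [s/(n + δ)]^(α/(1−α)), so the ratio is [ (s_G/(n + δ)_G) / (s_W/(n + δ)_W) ]^1.
s_G/(n + δ)_G = 0.43/0.114 = 3.7719; s_W/(n + δ)_W = 0.28/0.114 = 2.4561.
Ratio = (3.7719/2.4561)^1 = 1.5357^1 ≈ 1.5357

ratio ≈ 1.536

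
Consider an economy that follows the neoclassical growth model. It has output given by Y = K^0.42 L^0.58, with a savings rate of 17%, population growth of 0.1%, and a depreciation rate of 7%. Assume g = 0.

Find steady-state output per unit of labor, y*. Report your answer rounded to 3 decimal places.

Steady state requires s·f(k) = (n + δ)·k, i.e. s·k^α = (n + δ)·k.
Dividing both sides by k: k^(1−α) = s / (n + δ).
k^0.58 = 0.17 / (0.001 + 0.070) = 0.17 / 0.071 = 2.3944
k* = 2.3944^(1/0.58) ≈ 4.5060
y* = (k*)^α = 4.5060^0.42 ≈ 1.8819

y* = 1.882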